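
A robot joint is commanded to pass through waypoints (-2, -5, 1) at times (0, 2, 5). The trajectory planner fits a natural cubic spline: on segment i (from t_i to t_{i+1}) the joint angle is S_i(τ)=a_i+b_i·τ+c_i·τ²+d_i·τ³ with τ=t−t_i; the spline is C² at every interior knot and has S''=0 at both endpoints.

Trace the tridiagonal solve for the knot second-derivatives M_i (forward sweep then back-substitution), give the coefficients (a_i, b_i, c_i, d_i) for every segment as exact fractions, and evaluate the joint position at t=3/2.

  seg 0: a=-2 b=-11/5 c=0 d=7/40
  seg 1: a=-5 b=-1/10 c=21/20 d=-7/60
S(3/2) = -1507/320

Δ: Δ0=-3/2, Δ1=2
row 1: diag=10, rhs=21; c'=3/10, d'=21/10
back: M1=21/10
M: M0=0, M1=21/10, M2=0
seg 0: a=-2, c=M0/2=0, d=(M1−M0)/(6·2)=7/40, b=Δ0−h0·(2M0+M1)/6=-11/5
seg 1: a=-5, c=M1/2=21/20, d=(M2−M1)/(6·3)=-7/60, b=Δ1−h1·(2M1+M2)/6=-1/10
t_q=3/2 → seg 0, τ=3/2; S=-2+-11/5·τ+0·τ²+7/40·τ³=-1507/320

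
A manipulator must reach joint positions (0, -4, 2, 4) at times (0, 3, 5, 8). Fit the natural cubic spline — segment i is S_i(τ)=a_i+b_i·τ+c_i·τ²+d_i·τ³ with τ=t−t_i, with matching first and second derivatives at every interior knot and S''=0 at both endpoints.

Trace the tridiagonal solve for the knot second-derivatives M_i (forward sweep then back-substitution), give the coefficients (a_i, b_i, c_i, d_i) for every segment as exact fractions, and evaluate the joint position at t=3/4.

Δ: Δ0=-4/3, Δ1=3, Δ2=2/3
row 1: diag=10, rhs=26; c'=1/5, d'=13/5
row 2: denom=10−2·1/5=48/5; d'=(-14−2·13/5)/(48/5)=-2
back: M2=-2
back: M1=13/5−1/5·-2=3
M: M0=0, M1=3, M2=-2, M3=0
seg 0: a=0, c=M0/2=0, d=(M1−M0)/(6·3)=1/6, b=Δ0−h0·(2M0+M1)/6=-17/6
seg 1: a=-4, c=M1/2=3/2, d=(M2−M1)/(6·2)=-5/12, b=Δ1−h1·(2M1+M2)/6=5/3
seg 2: a=2, c=M2/2=-1, d=(M3−M2)/(6·3)=1/9, b=Δ2−h2·(2M2+M3)/6=8/3
t_q=3/4 → seg 0, τ=3/4; S=0+-17/6·τ+0·τ²+1/6·τ³=-263/128

  seg 0: a=0 b=-17/6 c=0 d=1/6
  seg 1: a=-4 b=5/3 c=3/2 d=-5/12
  seg 2: a=2 b=8/3 c=-1 d=1/9
S(3/4) = -263/128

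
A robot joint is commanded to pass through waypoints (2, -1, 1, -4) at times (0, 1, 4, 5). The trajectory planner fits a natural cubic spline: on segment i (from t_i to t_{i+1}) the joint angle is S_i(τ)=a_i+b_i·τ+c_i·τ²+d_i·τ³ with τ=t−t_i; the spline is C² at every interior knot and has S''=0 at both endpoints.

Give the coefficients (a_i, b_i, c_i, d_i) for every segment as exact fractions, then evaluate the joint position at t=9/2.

Δ: Δ0=-3, Δ1=2/3, Δ2=-5
row 1: diag=8, rhs=22; c'=3/8, d'=11/4
row 2: denom=8−3·3/8=55/8; d'=(-34−3·11/4)/(55/8)=-338/55
back: M2=-338/55
back: M1=11/4−3/8·-338/55=278/55
M: M0=0, M1=278/55, M2=-338/55, M3=0
seg 0: a=2, c=M0/2=0, d=(M1−M0)/(6·1)=139/165, b=Δ0−h0·(2M0+M1)/6=-634/165
seg 1: a=-1, c=M1/2=139/55, d=(M2−M1)/(6·3)=-28/45, b=Δ1−h1·(2M1+M2)/6=-217/165
seg 2: a=1, c=M2/2=-169/55, d=(M3−M2)/(6·1)=169/165, b=Δ2−h2·(2M2+M3)/6=-487/165
t_q=9/2 → seg 2, τ=1/2; S=1+-487/165·τ+-169/55·τ²+169/165·τ³=-491/440

  seg 0: a=2 b=-634/165 c=0 d=139/165
  seg 1: a=-1 b=-217/165 c=139/55 d=-28/45
  seg 2: a=1 b=-487/165 c=-169/55 d=169/165
S(9/2) = -491/440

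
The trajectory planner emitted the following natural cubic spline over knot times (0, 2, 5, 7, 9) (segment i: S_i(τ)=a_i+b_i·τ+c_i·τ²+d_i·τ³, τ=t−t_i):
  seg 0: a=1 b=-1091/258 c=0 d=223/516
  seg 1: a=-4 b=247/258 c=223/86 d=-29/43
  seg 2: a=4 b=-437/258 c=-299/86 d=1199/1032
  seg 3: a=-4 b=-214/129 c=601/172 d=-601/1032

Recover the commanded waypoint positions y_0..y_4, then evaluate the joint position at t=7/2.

y_0 = S_0(0) = a_0 = 1
y_1 = S_1(0) = a_1 = -4
y_2 = S_2(0) = a_2 = 4
y_3 = S_3(0) = a_3 = -4
y_4 = S_3(2) = 2
t_q=7/2 is in segment 1 (τ=3/2); S_1(τ)=171/172

y_0=1 y_1=-4 y_2=4 y_3=-4 y_4=2
S(7/2) = 171/172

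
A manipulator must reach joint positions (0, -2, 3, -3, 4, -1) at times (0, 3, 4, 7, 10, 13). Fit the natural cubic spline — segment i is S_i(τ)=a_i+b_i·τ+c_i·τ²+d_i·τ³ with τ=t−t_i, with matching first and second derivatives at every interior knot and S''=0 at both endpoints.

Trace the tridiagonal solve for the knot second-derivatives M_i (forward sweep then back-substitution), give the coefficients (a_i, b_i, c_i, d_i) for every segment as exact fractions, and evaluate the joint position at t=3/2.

  seg 0: a=0 b=-927/283 c=0 d=2215/7641
  seg 1: a=-2 b=1288/283 c=2215/849 d=-1834/849
  seg 2: a=3 b=2792/849 c=-3287/849 d=5371/7641
  seg 3: a=-3 b=-817/849 c=2084/849 d=-3454/7641
  seg 4: a=4 b=1325/849 c=-1370/849 d=1370/7641
S(3/2) = -8909/2264

Δ: Δ0=-2/3, Δ1=5, Δ2=-2, Δ3=7/3, Δ4=-5/3
row 1: diag=8, rhs=34; c'=1/8, d'=17/4
row 2: denom=8−1·1/8=63/8; d'=(-42−1·17/4)/(63/8)=-370/63
row 3: denom=12−3·8/21=76/7; d'=(26−3·-370/63)/(76/7)=229/57
row 4: denom=12−3·21/76=849/76; d'=(-24−3·229/57)/(849/76)=-2740/849
back: M4=-2740/849
back: M3=229/57−21/76·-2740/849=4168/849
back: M2=-370/63−8/21·4168/849=-6574/849
back: M1=17/4−1/8·-6574/849=4430/849
M: M0=0, M1=4430/849, M2=-6574/849, M3=4168/849, M4=-2740/849, M5=0
seg 0: a=0, c=M0/2=0, d=(M1−M0)/(6·3)=2215/7641, b=Δ0−h0·(2M0+M1)/6=-927/283
seg 1: a=-2, c=M1/2=2215/849, d=(M2−M1)/(6·1)=-1834/849, b=Δ1−h1·(2M1+M2)/6=1288/283
seg 2: a=3, c=M2/2=-3287/849, d=(M3−M2)/(6·3)=5371/7641, b=Δ2−h2·(2M2+M3)/6=2792/849
seg 3: a=-3, c=M3/2=2084/849, d=(M4−M3)/(6·3)=-3454/7641, b=Δ3−h3·(2M3+M4)/6=-817/849
seg 4: a=4, c=M4/2=-1370/849, d=(M5−M4)/(6·3)=1370/7641, b=Δ4−h4·(2M4+M5)/6=1325/849
t_q=3/2 → seg 0, τ=3/2; S=0+-927/283·τ+0·τ²+2215/7641·τ³=-8909/2264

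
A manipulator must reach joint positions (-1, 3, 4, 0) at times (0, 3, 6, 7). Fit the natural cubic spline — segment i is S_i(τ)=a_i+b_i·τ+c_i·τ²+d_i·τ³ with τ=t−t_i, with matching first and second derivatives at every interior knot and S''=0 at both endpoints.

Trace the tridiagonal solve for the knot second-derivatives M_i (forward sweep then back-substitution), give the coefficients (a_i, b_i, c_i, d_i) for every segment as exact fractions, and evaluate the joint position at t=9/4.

  seg 0: a=-1 b=101/87 c=0 d=5/261
  seg 1: a=3 b=146/87 c=5/29 d=-6/29
  seg 2: a=4 b=-250/87 c=-49/29 d=49/87
S(9/4) = 3397/1856

Δ: Δ0=4/3, Δ1=1/3, Δ2=-4
row 1: diag=12, rhs=-6; c'=1/4, d'=-1/2
row 2: denom=8−3·1/4=29/4; d'=(-26−3·-1/2)/(29/4)=-98/29
back: M2=-98/29
back: M1=-1/2−1/4·-98/29=10/29
M: M0=0, M1=10/29, M2=-98/29, M3=0
seg 0: a=-1, c=M0/2=0, d=(M1−M0)/(6·3)=5/261, b=Δ0−h0·(2M0+M1)/6=101/87
seg 1: a=3, c=M1/2=5/29, d=(M2−M1)/(6·3)=-6/29, b=Δ1−h1·(2M1+M2)/6=146/87
seg 2: a=4, c=M2/2=-49/29, d=(M3−M2)/(6·1)=49/87, b=Δ2−h2·(2M2+M3)/6=-250/87
t_q=9/4 → seg 0, τ=9/4; S=-1+101/87·τ+0·τ²+5/261·τ³=3397/1856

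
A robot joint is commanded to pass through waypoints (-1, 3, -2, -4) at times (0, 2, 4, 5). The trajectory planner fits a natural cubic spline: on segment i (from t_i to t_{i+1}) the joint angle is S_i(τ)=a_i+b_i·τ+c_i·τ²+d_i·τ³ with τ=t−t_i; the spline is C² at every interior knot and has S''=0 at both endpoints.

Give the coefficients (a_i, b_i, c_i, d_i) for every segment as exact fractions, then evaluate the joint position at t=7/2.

  seg 0: a=-1 b=36/11 c=0 d=-7/22
  seg 1: a=3 b=-6/11 c=-21/11 d=41/88
  seg 2: a=-2 b=-57/22 c=39/44 d=-13/44
S(7/2) = -381/704

Δ: Δ0=2, Δ1=-5/2, Δ2=-2
row 1: diag=8, rhs=-27; c'=1/4, d'=-27/8
row 2: denom=6−2·1/4=11/2; d'=(3−2·-27/8)/(11/2)=39/22
back: M2=39/22
back: M1=-27/8−1/4·39/22=-42/11
M: M0=0, M1=-42/11, M2=39/22, M3=0
seg 0: a=-1, c=M0/2=0, d=(M1−M0)/(6·2)=-7/22, b=Δ0−h0·(2M0+M1)/6=36/11
seg 1: a=3, c=M1/2=-21/11, d=(M2−M1)/(6·2)=41/88, b=Δ1−h1·(2M1+M2)/6=-6/11
seg 2: a=-2, c=M2/2=39/44, d=(M3−M2)/(6·1)=-13/44, b=Δ2−h2·(2M2+M3)/6=-57/22
t_q=7/2 → seg 1, τ=3/2; S=3+-6/11·τ+-21/11·τ²+41/88·τ³=-381/704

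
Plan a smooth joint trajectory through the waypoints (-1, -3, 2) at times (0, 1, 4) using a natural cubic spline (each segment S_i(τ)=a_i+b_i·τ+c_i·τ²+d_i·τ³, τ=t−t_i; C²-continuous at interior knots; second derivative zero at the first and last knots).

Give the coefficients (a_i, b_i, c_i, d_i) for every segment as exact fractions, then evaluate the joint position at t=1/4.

Δ: Δ0=-2, Δ1=5/3
row 1: diag=8, rhs=22; c'=3/8, d'=11/4
back: M1=11/4
M: M0=0, M1=11/4, M2=0
seg 0: a=-1, c=M0/2=0, d=(M1−M0)/(6·1)=11/24, b=Δ0−h0·(2M0+M1)/6=-59/24
seg 1: a=-3, c=M1/2=11/8, d=(M2−M1)/(6·3)=-11/72, b=Δ1−h1·(2M1+M2)/6=-13/12
t_q=1/4 → seg 0, τ=1/4; S=-1+-59/24·τ+0·τ²+11/24·τ³=-823/512

  seg 0: a=-1 b=-59/24 c=0 d=11/24
  seg 1: a=-3 b=-13/12 c=11/8 d=-11/72
S(1/4) = -823/512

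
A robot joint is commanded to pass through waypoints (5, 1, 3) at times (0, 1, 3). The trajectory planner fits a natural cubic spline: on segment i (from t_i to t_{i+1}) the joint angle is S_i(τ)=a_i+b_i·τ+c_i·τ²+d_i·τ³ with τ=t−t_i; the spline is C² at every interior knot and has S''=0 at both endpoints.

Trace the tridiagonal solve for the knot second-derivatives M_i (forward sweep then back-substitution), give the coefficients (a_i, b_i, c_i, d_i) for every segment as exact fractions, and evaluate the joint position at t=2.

  seg 0: a=5 b=-29/6 c=0 d=5/6
  seg 1: a=1 b=-7/3 c=5/2 d=-5/12
S(2) = 3/4

Δ: Δ0=-4, Δ1=1
row 1: diag=6, rhs=30; c'=1/3, d'=5
back: M1=5
M: M0=0, M1=5, M2=0
seg 0: a=5, c=M0/2=0, d=(M1−M0)/(6·1)=5/6, b=Δ0−h0·(2M0+M1)/6=-29/6
seg 1: a=1, c=M1/2=5/2, d=(M2−M1)/(6·2)=-5/12, b=Δ1−h1·(2M1+M2)/6=-7/3
t_q=2 → seg 1, τ=1; S=1+-7/3·τ+5/2·τ²+-5/12·τ³=3/4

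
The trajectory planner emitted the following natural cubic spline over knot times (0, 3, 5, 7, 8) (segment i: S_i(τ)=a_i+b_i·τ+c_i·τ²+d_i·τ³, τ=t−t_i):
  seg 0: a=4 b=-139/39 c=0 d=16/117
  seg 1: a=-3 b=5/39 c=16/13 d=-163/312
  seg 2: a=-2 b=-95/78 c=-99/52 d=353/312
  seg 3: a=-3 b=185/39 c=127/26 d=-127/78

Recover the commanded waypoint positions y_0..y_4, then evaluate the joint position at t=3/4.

y_0 = S_0(0) = a_0 = 4
y_1 = S_1(0) = a_1 = -3
y_2 = S_2(0) = a_2 = -2
y_3 = S_3(0) = a_3 = -3
y_4 = S_3(1) = 5
t_q=3/4 is in segment 0 (τ=3/4); S_0(τ)=18/13

y_0=4 y_1=-3 y_2=-2 y_3=-3 y_4=5
S(3/4) = 18/13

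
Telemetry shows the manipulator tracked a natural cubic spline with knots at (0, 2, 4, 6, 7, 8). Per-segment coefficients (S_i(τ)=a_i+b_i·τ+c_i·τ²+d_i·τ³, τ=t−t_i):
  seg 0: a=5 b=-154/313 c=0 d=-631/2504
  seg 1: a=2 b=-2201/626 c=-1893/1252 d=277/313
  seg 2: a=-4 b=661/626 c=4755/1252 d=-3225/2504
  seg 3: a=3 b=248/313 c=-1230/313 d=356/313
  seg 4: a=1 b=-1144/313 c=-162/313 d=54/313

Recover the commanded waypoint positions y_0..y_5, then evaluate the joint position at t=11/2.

y_0=5 y_1=2 y_2=-4 y_3=3 y_4=1 y_5=-3
S(11/2) = 35705/20032

y_0 = S_0(0) = a_0 = 5
y_1 = S_1(0) = a_1 = 2
y_2 = S_2(0) = a_2 = -4
y_3 = S_3(0) = a_3 = 3
y_4 = S_4(0) = a_4 = 1
y_5 = S_4(1) = -3
t_q=11/2 is in segment 2 (τ=3/2); S_2(τ)=35705/20032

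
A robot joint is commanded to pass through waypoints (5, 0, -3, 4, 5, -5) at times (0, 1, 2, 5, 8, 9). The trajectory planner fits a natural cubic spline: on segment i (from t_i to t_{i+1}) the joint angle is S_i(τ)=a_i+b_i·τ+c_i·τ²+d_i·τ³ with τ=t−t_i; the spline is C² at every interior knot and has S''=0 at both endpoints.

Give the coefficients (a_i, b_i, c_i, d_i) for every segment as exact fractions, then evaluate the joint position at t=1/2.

  seg 0: a=5 b=-12874/2409 c=0 d=829/2409
  seg 1: a=0 b=-10387/2409 c=829/803 d=673/2409
  seg 2: a=-3 b=-3394/2409 c=1502/803 d=-1501/7227
  seg 3: a=4 b=10133/2409 c=1/803 d=-283/657
  seg 4: a=5 b=-17866/2409 c=-3112/803 d=3112/2409
S(1/2) = 15231/6424

Δ: Δ0=-5, Δ1=-3, Δ2=7/3, Δ3=1/3, Δ4=-10
row 1: diag=4, rhs=12; c'=1/4, d'=3
row 2: denom=8−1·1/4=31/4; d'=(32−1·3)/(31/4)=116/31
row 3: denom=12−3·12/31=336/31; d'=(-12−3·116/31)/(336/31)=-15/7
row 4: denom=8−3·31/112=803/112; d'=(-62−3·-15/7)/(803/112)=-6224/803
back: M4=-6224/803
back: M3=-15/7−31/112·-6224/803=2/803
back: M2=116/31−12/31·2/803=3004/803
back: M1=3−1/4·3004/803=1658/803
M: M0=0, M1=1658/803, M2=3004/803, M3=2/803, M4=-6224/803, M5=0
seg 0: a=5, c=M0/2=0, d=(M1−M0)/(6·1)=829/2409, b=Δ0−h0·(2M0+M1)/6=-12874/2409
seg 1: a=0, c=M1/2=829/803, d=(M2−M1)/(6·1)=673/2409, b=Δ1−h1·(2M1+M2)/6=-10387/2409
seg 2: a=-3, c=M2/2=1502/803, d=(M3−M2)/(6·3)=-1501/7227, b=Δ2−h2·(2M2+M3)/6=-3394/2409
seg 3: a=4, c=M3/2=1/803, d=(M4−M3)/(6·3)=-283/657, b=Δ3−h3·(2M3+M4)/6=10133/2409
seg 4: a=5, c=M4/2=-3112/803, d=(M5−M4)/(6·1)=3112/2409, b=Δ4−h4·(2M4+M5)/6=-17866/2409
t_q=1/2 → seg 0, τ=1/2; S=5+-12874/2409·τ+0·τ²+829/2409·τ³=15231/6424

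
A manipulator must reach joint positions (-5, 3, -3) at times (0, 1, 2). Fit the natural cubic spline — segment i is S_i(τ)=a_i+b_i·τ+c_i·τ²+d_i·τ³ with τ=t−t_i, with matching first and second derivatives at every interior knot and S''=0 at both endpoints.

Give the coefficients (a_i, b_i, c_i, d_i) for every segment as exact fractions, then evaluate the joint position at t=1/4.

  seg 0: a=-5 b=23/2 c=0 d=-7/2
  seg 1: a=3 b=1 c=-21/2 d=7/2
S(1/4) = -279/128

Δ: Δ0=8, Δ1=-6
row 1: diag=4, rhs=-84; c'=1/4, d'=-21
back: M1=-21
M: M0=0, M1=-21, M2=0
seg 0: a=-5, c=M0/2=0, d=(M1−M0)/(6·1)=-7/2, b=Δ0−h0·(2M0+M1)/6=23/2
seg 1: a=3, c=M1/2=-21/2, d=(M2−M1)/(6·1)=7/2, b=Δ1−h1·(2M1+M2)/6=1
t_q=1/4 → seg 0, τ=1/4; S=-5+23/2·τ+0·τ²+-7/2·τ³=-279/128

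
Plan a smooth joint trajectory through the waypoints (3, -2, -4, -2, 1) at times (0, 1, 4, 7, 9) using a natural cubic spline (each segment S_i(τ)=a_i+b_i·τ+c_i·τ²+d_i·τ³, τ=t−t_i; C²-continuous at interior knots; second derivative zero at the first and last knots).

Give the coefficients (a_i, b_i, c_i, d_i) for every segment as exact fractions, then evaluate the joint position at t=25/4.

  seg 0: a=3 b=-2959/532 c=0 d=299/532
  seg 1: a=-2 b=-1031/266 c=897/532 d=-2951/14364
  seg 2: a=-4 b=369/532 c=-65/399 d=737/14364
  seg 3: a=-2 b=293/266 c=159/532 d=-53/1064
S(25/4) = -91237/34048

Δ: Δ0=-5, Δ1=-2/3, Δ2=2/3, Δ3=3/2
row 1: diag=8, rhs=26; c'=3/8, d'=13/4
row 2: denom=12−3·3/8=87/8; d'=(8−3·13/4)/(87/8)=-14/87
row 3: denom=10−3·8/29=266/29; d'=(5−3·-14/87)/(266/29)=159/266
back: M3=159/266
back: M2=-14/87−8/29·159/266=-130/399
back: M1=13/4−3/8·-130/399=897/266
M: M0=0, M1=897/266, M2=-130/399, M3=159/266, M4=0
seg 0: a=3, c=M0/2=0, d=(M1−M0)/(6·1)=299/532, b=Δ0−h0·(2M0+M1)/6=-2959/532
seg 1: a=-2, c=M1/2=897/532, d=(M2−M1)/(6·3)=-2951/14364, b=Δ1−h1·(2M1+M2)/6=-1031/266
seg 2: a=-4, c=M2/2=-65/399, d=(M3−M2)/(6·3)=737/14364, b=Δ2−h2·(2M2+M3)/6=369/532
seg 3: a=-2, c=M3/2=159/532, d=(M4−M3)/(6·2)=-53/1064, b=Δ3−h3·(2M3+M4)/6=293/266
t_q=25/4 → seg 2, τ=9/4; S=-4+369/532·τ+-65/399·τ²+737/14364·τ³=-91237/34048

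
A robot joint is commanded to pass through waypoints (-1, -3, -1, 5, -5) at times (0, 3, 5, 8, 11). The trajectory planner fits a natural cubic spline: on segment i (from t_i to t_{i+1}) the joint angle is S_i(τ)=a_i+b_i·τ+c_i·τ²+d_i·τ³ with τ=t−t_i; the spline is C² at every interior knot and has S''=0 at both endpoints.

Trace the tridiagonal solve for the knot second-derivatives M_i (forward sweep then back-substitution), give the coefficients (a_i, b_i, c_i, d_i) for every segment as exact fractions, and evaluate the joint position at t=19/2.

Δ: Δ0=-2/3, Δ1=1, Δ2=2, Δ3=-10/3
row 1: diag=10, rhs=10; c'=1/5, d'=1
row 2: denom=10−2·1/5=48/5; d'=(6−2·1)/(48/5)=5/12
row 3: denom=12−3·5/16=177/16; d'=(-32−3·5/12)/(177/16)=-532/177
back: M3=-532/177
back: M2=5/12−5/16·-532/177=80/59
back: M1=1−1/5·80/59=43/59
M: M0=0, M1=43/59, M2=80/59, M3=-532/177, M4=0
seg 0: a=-1, c=M0/2=0, d=(M1−M0)/(6·3)=43/1062, b=Δ0−h0·(2M0+M1)/6=-365/354
seg 1: a=-3, c=M1/2=43/118, d=(M2−M1)/(6·2)=37/708, b=Δ1−h1·(2M1+M2)/6=11/177
seg 2: a=-1, c=M2/2=40/59, d=(M3−M2)/(6·3)=-386/1593, b=Δ2−h2·(2M2+M3)/6=380/177
seg 3: a=5, c=M3/2=-266/177, d=(M4−M3)/(6·3)=266/1593, b=Δ3−h3·(2M3+M4)/6=-58/177
t_q=19/2 → seg 3, τ=3/2; S=5+-58/177·τ+-266/177·τ²+266/1593·τ³=399/236

  seg 0: a=-1 b=-365/354 c=0 d=43/1062
  seg 1: a=-3 b=11/177 c=43/118 d=37/708
  seg 2: a=-1 b=380/177 c=40/59 d=-386/1593
  seg 3: a=5 b=-58/177 c=-266/177 d=266/1593
S(19/2) = 399/236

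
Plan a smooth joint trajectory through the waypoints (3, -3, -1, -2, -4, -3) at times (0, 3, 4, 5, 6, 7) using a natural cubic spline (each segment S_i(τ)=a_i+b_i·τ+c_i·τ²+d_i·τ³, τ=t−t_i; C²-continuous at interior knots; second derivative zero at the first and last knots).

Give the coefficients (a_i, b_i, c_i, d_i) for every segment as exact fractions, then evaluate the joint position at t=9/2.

  seg 0: a=3 b=-1652/433 c=0 d=262/1299
  seg 1: a=-3 b=706/433 c=786/433 d=-626/433
  seg 2: a=-1 b=400/433 c=-1092/433 d=259/433
  seg 3: a=-2 b=-1007/433 c=-315/433 d=456/433
  seg 4: a=-4 b=-269/433 c=1053/433 d=-351/433
S(9/2) = -3789/3464

Δ: Δ0=-2, Δ1=2, Δ2=-1, Δ3=-2, Δ4=1
row 1: diag=8, rhs=24; c'=1/8, d'=3
row 2: denom=4−1·1/8=31/8; d'=(-18−1·3)/(31/8)=-168/31
row 3: denom=4−1·8/31=116/31; d'=(-6−1·-168/31)/(116/31)=-9/58
row 4: denom=4−1·31/116=433/116; d'=(18−1·-9/58)/(433/116)=2106/433
back: M4=2106/433
back: M3=-9/58−31/116·2106/433=-630/433
back: M2=-168/31−8/31·-630/433=-2184/433
back: M1=3−1/8·-2184/433=1572/433
M: M0=0, M1=1572/433, M2=-2184/433, M3=-630/433, M4=2106/433, M5=0
seg 0: a=3, c=M0/2=0, d=(M1−M0)/(6·3)=262/1299, b=Δ0−h0·(2M0+M1)/6=-1652/433
seg 1: a=-3, c=M1/2=786/433, d=(M2−M1)/(6·1)=-626/433, b=Δ1−h1·(2M1+M2)/6=706/433
seg 2: a=-1, c=M2/2=-1092/433, d=(M3−M2)/(6·1)=259/433, b=Δ2−h2·(2M2+M3)/6=400/433
seg 3: a=-2, c=M3/2=-315/433, d=(M4−M3)/(6·1)=456/433, b=Δ3−h3·(2M3+M4)/6=-1007/433
seg 4: a=-4, c=M4/2=1053/433, d=(M5−M4)/(6·1)=-351/433, b=Δ4−h4·(2M4+M5)/6=-269/433
t_q=9/2 → seg 2, τ=1/2; S=-1+400/433·τ+-1092/433·τ²+259/433·τ³=-3789/3464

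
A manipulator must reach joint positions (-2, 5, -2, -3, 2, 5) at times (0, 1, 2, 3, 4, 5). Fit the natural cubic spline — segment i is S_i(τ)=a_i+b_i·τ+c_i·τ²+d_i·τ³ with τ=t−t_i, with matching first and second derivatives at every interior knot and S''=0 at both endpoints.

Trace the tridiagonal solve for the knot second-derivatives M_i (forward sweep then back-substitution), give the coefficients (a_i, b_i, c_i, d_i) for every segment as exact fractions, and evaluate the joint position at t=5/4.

  seg 0: a=-2 b=2311/209 c=0 d=-848/209
  seg 1: a=5 b=-233/209 c=-2544/209 d=1314/209
  seg 2: a=-2 b=-1379/209 c=1398/209 d=-12/11
  seg 3: a=-3 b=733/209 c=714/209 d=-402/209
  seg 4: a=2 b=955/209 c=-492/209 d=164/209
S(5/4) = 27145/6688

Δ: Δ0=7, Δ1=-7, Δ2=-1, Δ3=5, Δ4=3
row 1: diag=4, rhs=-84; c'=1/4, d'=-21
row 2: denom=4−1·1/4=15/4; d'=(36−1·-21)/(15/4)=76/5
row 3: denom=4−1·4/15=56/15; d'=(36−1·76/5)/(56/15)=39/7
row 4: denom=4−1·15/56=209/56; d'=(-12−1·39/7)/(209/56)=-984/209
back: M4=-984/209
back: M3=39/7−15/56·-984/209=1428/209
back: M2=76/5−4/15·1428/209=2796/209
back: M1=-21−1/4·2796/209=-5088/209
M: M0=0, M1=-5088/209, M2=2796/209, M3=1428/209, M4=-984/209, M5=0
seg 0: a=-2, c=M0/2=0, d=(M1−M0)/(6·1)=-848/209, b=Δ0−h0·(2M0+M1)/6=2311/209
seg 1: a=5, c=M1/2=-2544/209, d=(M2−M1)/(6·1)=1314/209, b=Δ1−h1·(2M1+M2)/6=-233/209
seg 2: a=-2, c=M2/2=1398/209, d=(M3−M2)/(6·1)=-12/11, b=Δ2−h2·(2M2+M3)/6=-1379/209
seg 3: a=-3, c=M3/2=714/209, d=(M4−M3)/(6·1)=-402/209, b=Δ3−h3·(2M3+M4)/6=733/209
seg 4: a=2, c=M4/2=-492/209, d=(M5−M4)/(6·1)=164/209, b=Δ4−h4·(2M4+M5)/6=955/209
t_q=5/4 → seg 1, τ=1/4; S=5+-233/209·τ+-2544/209·τ²+1314/209·τ³=27145/6688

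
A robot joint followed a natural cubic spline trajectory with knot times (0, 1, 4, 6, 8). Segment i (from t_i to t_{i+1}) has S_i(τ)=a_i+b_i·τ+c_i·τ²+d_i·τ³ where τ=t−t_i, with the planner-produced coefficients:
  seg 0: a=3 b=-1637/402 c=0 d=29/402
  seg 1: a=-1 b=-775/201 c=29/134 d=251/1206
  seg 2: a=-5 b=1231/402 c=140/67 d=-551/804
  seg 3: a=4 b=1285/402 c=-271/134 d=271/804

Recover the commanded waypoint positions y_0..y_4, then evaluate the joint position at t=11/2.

y_0=3 y_1=-1 y_2=-5 y_3=4 y_4=5
S(11/2) = 4249/2144

y_0 = S_0(0) = a_0 = 3
y_1 = S_1(0) = a_1 = -1
y_2 = S_2(0) = a_2 = -5
y_3 = S_3(0) = a_3 = 4
y_4 = S_3(2) = 5
t_q=11/2 is in segment 2 (τ=3/2); S_2(τ)=4249/2144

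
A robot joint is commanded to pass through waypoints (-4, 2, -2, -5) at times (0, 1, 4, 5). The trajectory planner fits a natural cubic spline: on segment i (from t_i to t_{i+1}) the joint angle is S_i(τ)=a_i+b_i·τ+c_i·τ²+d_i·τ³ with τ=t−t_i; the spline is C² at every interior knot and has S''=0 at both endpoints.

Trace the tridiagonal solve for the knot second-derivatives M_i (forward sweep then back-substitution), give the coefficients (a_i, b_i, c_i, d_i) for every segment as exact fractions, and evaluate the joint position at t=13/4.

  seg 0: a=-4 b=1151/165 c=0 d=-161/165
  seg 1: a=2 b=668/165 c=-161/55 d=17/45
  seg 2: a=-2 b=-547/165 c=26/55 d=-26/165
S(13/4) = 2087/3520

Δ: Δ0=6, Δ1=-4/3, Δ2=-3
row 1: diag=8, rhs=-44; c'=3/8, d'=-11/2
row 2: denom=8−3·3/8=55/8; d'=(-10−3·-11/2)/(55/8)=52/55
back: M2=52/55
back: M1=-11/2−3/8·52/55=-322/55
M: M0=0, M1=-322/55, M2=52/55, M3=0
seg 0: a=-4, c=M0/2=0, d=(M1−M0)/(6·1)=-161/165, b=Δ0−h0·(2M0+M1)/6=1151/165
seg 1: a=2, c=M1/2=-161/55, d=(M2−M1)/(6·3)=17/45, b=Δ1−h1·(2M1+M2)/6=668/165
seg 2: a=-2, c=M2/2=26/55, d=(M3−M2)/(6·1)=-26/165, b=Δ2−h2·(2M2+M3)/6=-547/165
t_q=13/4 → seg 1, τ=9/4; S=2+668/165·τ+-161/55·τ²+17/45·τ³=2087/3520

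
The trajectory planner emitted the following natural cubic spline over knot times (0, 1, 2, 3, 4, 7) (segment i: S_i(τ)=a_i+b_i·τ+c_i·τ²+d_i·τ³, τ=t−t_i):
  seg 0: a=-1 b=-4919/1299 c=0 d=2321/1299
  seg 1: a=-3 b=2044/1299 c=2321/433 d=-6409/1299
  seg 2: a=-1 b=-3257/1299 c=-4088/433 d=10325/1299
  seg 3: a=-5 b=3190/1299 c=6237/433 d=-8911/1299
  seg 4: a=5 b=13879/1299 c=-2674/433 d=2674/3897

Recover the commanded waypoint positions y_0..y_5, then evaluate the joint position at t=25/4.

y_0=-1 y_1=-3 y_2=-1 y_3=-5 y_4=5 y_5=0
S(25/4) = 77485/13856

y_0 = S_0(0) = a_0 = -1
y_1 = S_1(0) = a_1 = -3
y_2 = S_2(0) = a_2 = -1
y_3 = S_3(0) = a_3 = -5
y_4 = S_4(0) = a_4 = 5
y_5 = S_4(3) = 0
t_q=25/4 is in segment 4 (τ=9/4); S_4(τ)=77485/13856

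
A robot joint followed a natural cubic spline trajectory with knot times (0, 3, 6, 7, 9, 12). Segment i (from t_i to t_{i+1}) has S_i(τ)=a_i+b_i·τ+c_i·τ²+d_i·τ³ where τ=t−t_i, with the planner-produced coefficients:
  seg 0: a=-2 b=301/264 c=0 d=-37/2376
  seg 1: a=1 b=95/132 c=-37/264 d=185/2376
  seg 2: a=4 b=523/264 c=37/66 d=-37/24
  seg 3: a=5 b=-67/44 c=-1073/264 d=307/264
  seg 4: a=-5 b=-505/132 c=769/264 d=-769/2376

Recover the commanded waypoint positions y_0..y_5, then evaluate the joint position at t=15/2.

y_0 = S_0(0) = a_0 = -2
y_1 = S_1(0) = a_1 = 1
y_2 = S_2(0) = a_2 = 4
y_3 = S_3(0) = a_3 = 5
y_4 = S_4(0) = a_4 = -5
y_5 = S_4(3) = 1
t_q=15/2 is in segment 3 (τ=1/2); S_3(τ)=2371/704

y_0=-2 y_1=1 y_2=4 y_3=5 y_4=-5 y_5=1
S(15/2) = 2371/704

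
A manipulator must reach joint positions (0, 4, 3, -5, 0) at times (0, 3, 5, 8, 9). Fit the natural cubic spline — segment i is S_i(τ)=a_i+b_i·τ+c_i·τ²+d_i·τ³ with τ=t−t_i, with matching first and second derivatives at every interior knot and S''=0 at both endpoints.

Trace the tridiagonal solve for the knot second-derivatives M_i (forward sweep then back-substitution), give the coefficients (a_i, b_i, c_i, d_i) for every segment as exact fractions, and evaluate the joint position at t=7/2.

Δ: Δ0=4/3, Δ1=-1/2, Δ2=-8/3, Δ3=5
row 1: diag=10, rhs=-11; c'=1/5, d'=-11/10
row 2: denom=10−2·1/5=48/5; d'=(-13−2·-11/10)/(48/5)=-9/8
row 3: denom=8−3·5/16=113/16; d'=(46−3·-9/8)/(113/16)=790/113
back: M3=790/113
back: M2=-9/8−5/16·790/113=-374/113
back: M1=-11/10−1/5·-374/113=-99/226
M: M0=0, M1=-99/226, M2=-374/113, M3=790/113, M4=0
seg 0: a=0, c=M0/2=0, d=(M1−M0)/(6·3)=-11/452, b=Δ0−h0·(2M0+M1)/6=2105/1356
seg 1: a=4, c=M1/2=-99/452, d=(M2−M1)/(6·2)=-649/2712, b=Δ1−h1·(2M1+M2)/6=607/678
seg 2: a=3, c=M2/2=-187/113, d=(M3−M2)/(6·3)=194/339, b=Δ2−h2·(2M2+M3)/6=-967/339
seg 3: a=-5, c=M3/2=395/113, d=(M4−M3)/(6·1)=-395/339, b=Δ3−h3·(2M3+M4)/6=905/339
t_q=7/2 → seg 1, τ=1/2; S=4+607/678·τ+-99/452·τ²+-649/2712·τ³=31553/7232

  seg 0: a=0 b=2105/1356 c=0 d=-11/452
  seg 1: a=4 b=607/678 c=-99/452 d=-649/2712
  seg 2: a=3 b=-967/339 c=-187/113 d=194/339
  seg 3: a=-5 b=905/339 c=395/113 d=-395/339
S(7/2) = 31553/7232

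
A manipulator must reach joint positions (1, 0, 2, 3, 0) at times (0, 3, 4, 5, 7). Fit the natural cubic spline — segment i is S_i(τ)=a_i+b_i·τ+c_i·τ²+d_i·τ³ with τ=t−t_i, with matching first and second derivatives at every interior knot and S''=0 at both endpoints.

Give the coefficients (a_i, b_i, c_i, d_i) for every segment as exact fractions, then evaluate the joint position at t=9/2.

Δ: Δ0=-1/3, Δ1=2, Δ2=1, Δ3=-3/2
row 1: diag=8, rhs=14; c'=1/8, d'=7/4
row 2: denom=4−1·1/8=31/8; d'=(-6−1·7/4)/(31/8)=-2
row 3: denom=6−1·8/31=178/31; d'=(-15−1·-2)/(178/31)=-403/178
back: M3=-403/178
back: M2=-2−8/31·-403/178=-126/89
back: M1=7/4−1/8·-126/89=343/178
M: M0=0, M1=343/178, M2=-126/89, M3=-403/178, M4=0
seg 0: a=1, c=M0/2=0, d=(M1−M0)/(6·3)=343/3204, b=Δ0−h0·(2M0+M1)/6=-1385/1068
seg 1: a=0, c=M1/2=343/356, d=(M2−M1)/(6·1)=-595/1068, b=Δ1−h1·(2M1+M2)/6=851/534
seg 2: a=2, c=M2/2=-63/89, d=(M3−M2)/(6·1)=-151/1068, b=Δ2−h2·(2M2+M3)/6=1975/1068
seg 3: a=3, c=M3/2=-403/356, d=(M4−M3)/(6·2)=403/2136, b=Δ3−h3·(2M3+M4)/6=5/534
t_q=9/2 → seg 2, τ=1/2; S=2+1975/1068·τ+-63/89·τ²+-151/1068·τ³=7775/2848

  seg 0: a=1 b=-1385/1068 c=0 d=343/3204
  seg 1: a=0 b=851/534 c=343/356 d=-595/1068
  seg 2: a=2 b=1975/1068 c=-63/89 d=-151/1068
  seg 3: a=3 b=5/534 c=-403/356 d=403/2136
S(9/2) = 7775/2848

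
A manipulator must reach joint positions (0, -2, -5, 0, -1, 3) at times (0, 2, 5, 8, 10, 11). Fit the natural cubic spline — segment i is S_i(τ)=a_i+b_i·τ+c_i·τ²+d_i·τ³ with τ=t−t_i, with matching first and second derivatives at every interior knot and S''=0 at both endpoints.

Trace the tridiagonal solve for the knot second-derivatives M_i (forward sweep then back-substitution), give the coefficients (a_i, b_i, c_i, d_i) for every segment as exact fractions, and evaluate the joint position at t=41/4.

  seg 0: a=0 b=-1096/1419 c=0 d=-323/5676
  seg 1: a=-2 b=-2065/1419 c=-323/946 d=4199/25542
  seg 2: a=-5 b=2653/2838 c=1615/1419 d=-7613/25542
  seg 3: a=0 b=-403/1419 c=-1461/946 d=8153/11352
  seg 4: a=-1 b=6121/2838 c=5231/1892 d=-5231/5676
S(41/4) = -36617/121088

Δ: Δ0=-1, Δ1=-1, Δ2=5/3, Δ3=-1/2, Δ4=4
row 1: diag=10, rhs=0; c'=3/10, d'=0
row 2: denom=12−3·3/10=111/10; d'=(16−3·0)/(111/10)=160/111
row 3: denom=10−3·10/37=340/37; d'=(-13−3·160/111)/(340/37)=-641/340
row 4: denom=6−2·37/170=473/85; d'=(27−2·-641/340)/(473/85)=5231/946
back: M4=5231/946
back: M3=-641/340−37/170·5231/946=-1461/473
back: M2=160/111−10/37·-1461/473=3230/1419
back: M1=0−3/10·3230/1419=-323/473
M: M0=0, M1=-323/473, M2=3230/1419, M3=-1461/473, M4=5231/946, M5=0
seg 0: a=0, c=M0/2=0, d=(M1−M0)/(6·2)=-323/5676, b=Δ0−h0·(2M0+M1)/6=-1096/1419
seg 1: a=-2, c=M1/2=-323/946, d=(M2−M1)/(6·3)=4199/25542, b=Δ1−h1·(2M1+M2)/6=-2065/1419
seg 2: a=-5, c=M2/2=1615/1419, d=(M3−M2)/(6·3)=-7613/25542, b=Δ2−h2·(2M2+M3)/6=2653/2838
seg 3: a=0, c=M3/2=-1461/946, d=(M4−M3)/(6·2)=8153/11352, b=Δ3−h3·(2M3+M4)/6=-403/1419
seg 4: a=-1, c=M4/2=5231/1892, d=(M5−M4)/(6·1)=-5231/5676, b=Δ4−h4·(2M4+M5)/6=6121/2838
t_q=41/4 → seg 4, τ=1/4; S=-1+6121/2838·τ+5231/1892·τ²+-5231/5676·τ³=-36617/121088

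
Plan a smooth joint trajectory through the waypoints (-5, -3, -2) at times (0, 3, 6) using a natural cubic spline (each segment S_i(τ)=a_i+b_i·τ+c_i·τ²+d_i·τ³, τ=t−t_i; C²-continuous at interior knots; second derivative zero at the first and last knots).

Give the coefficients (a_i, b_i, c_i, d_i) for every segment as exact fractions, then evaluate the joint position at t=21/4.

Δ: Δ0=2/3, Δ1=1/3
row 1: diag=12, rhs=-2; c'=1/4, d'=-1/6
back: M1=-1/6
M: M0=0, M1=-1/6, M2=0
seg 0: a=-5, c=M0/2=0, d=(M1−M0)/(6·3)=-1/108, b=Δ0−h0·(2M0+M1)/6=3/4
seg 1: a=-3, c=M1/2=-1/12, d=(M2−M1)/(6·3)=1/108, b=Δ1−h1·(2M1+M2)/6=1/2
t_q=21/4 → seg 1, τ=9/4; S=-3+1/2·τ+-1/12·τ²+1/108·τ³=-561/256

  seg 0: a=-5 b=3/4 c=0 d=-1/108
  seg 1: a=-3 b=1/2 c=-1/12 d=1/108
S(21/4) = -561/256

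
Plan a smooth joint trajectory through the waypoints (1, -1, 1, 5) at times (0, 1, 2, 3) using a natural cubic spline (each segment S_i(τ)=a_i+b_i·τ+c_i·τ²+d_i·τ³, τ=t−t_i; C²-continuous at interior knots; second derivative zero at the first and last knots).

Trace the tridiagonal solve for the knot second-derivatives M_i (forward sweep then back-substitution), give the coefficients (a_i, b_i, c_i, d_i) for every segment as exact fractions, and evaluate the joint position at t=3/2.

  seg 0: a=1 b=-44/15 c=0 d=14/15
  seg 1: a=-1 b=-2/15 c=14/5 d=-2/3
  seg 2: a=1 b=52/15 c=4/5 d=-4/15
S(3/2) = -9/20

Δ: Δ0=-2, Δ1=2, Δ2=4
row 1: diag=4, rhs=24; c'=1/4, d'=6
row 2: denom=4−1·1/4=15/4; d'=(12−1·6)/(15/4)=8/5
back: M2=8/5
back: M1=6−1/4·8/5=28/5
M: M0=0, M1=28/5, M2=8/5, M3=0
seg 0: a=1, c=M0/2=0, d=(M1−M0)/(6·1)=14/15, b=Δ0−h0·(2M0+M1)/6=-44/15
seg 1: a=-1, c=M1/2=14/5, d=(M2−M1)/(6·1)=-2/3, b=Δ1−h1·(2M1+M2)/6=-2/15
seg 2: a=1, c=M2/2=4/5, d=(M3−M2)/(6·1)=-4/15, b=Δ2−h2·(2M2+M3)/6=52/15
t_q=3/2 → seg 1, τ=1/2; S=-1+-2/15·τ+14/5·τ²+-2/3·τ³=-9/20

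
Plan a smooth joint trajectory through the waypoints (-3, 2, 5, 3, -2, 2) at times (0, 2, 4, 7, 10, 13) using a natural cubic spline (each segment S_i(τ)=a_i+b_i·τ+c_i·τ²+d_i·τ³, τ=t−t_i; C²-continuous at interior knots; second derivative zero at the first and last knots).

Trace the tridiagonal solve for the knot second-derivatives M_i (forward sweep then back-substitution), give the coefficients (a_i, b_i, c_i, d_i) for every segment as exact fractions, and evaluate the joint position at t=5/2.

Δ: Δ0=5/2, Δ1=3/2, Δ2=-2/3, Δ3=-5/3, Δ4=4/3
row 1: diag=8, rhs=-6; c'=1/4, d'=-3/4
row 2: denom=10−2·1/4=19/2; d'=(-13−2·-3/4)/(19/2)=-23/19
row 3: denom=12−3·6/19=210/19; d'=(-6−3·-23/19)/(210/19)=-3/14
row 4: denom=12−3·19/70=783/70; d'=(18−3·-3/14)/(783/70)=5/3
back: M4=5/3
back: M3=-3/14−19/70·5/3=-2/3
back: M2=-23/19−6/19·-2/3=-1
back: M1=-3/4−1/4·-1=-1/2
M: M0=0, M1=-1/2, M2=-1, M3=-2/3, M4=5/3, M5=0
seg 0: a=-3, c=M0/2=0, d=(M1−M0)/(6·2)=-1/24, b=Δ0−h0·(2M0+M1)/6=8/3
seg 1: a=2, c=M1/2=-1/4, d=(M2−M1)/(6·2)=-1/24, b=Δ1−h1·(2M1+M2)/6=13/6
seg 2: a=5, c=M2/2=-1/2, d=(M3−M2)/(6·3)=1/54, b=Δ2−h2·(2M2+M3)/6=2/3
seg 3: a=3, c=M3/2=-1/3, d=(M4−M3)/(6·3)=7/54, b=Δ3−h3·(2M3+M4)/6=-11/6
seg 4: a=-2, c=M4/2=5/6, d=(M5−M4)/(6·3)=-5/54, b=Δ4−h4·(2M4+M5)/6=-1/3
t_q=5/2 → seg 1, τ=1/2; S=2+13/6·τ+-1/4·τ²+-1/24·τ³=193/64

  seg 0: a=-3 b=8/3 c=0 d=-1/24
  seg 1: a=2 b=13/6 c=-1/4 d=-1/24
  seg 2: a=5 b=2/3 c=-1/2 d=1/54
  seg 3: a=3 b=-11/6 c=-1/3 d=7/54
  seg 4: a=-2 b=-1/3 c=5/6 d=-5/54
S(5/2) = 193/64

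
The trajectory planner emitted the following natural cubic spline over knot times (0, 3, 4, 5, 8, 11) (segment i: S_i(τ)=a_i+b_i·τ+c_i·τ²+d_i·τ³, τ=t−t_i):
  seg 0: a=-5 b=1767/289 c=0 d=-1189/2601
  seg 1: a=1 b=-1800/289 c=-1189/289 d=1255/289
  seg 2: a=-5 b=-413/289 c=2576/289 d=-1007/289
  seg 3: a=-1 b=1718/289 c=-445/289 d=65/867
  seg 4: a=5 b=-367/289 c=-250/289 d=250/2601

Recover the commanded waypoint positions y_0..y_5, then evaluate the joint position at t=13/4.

y_0=-5 y_1=1 y_2=-5 y_3=-1 y_4=5 y_5=-4
S(13/4) = -13805/18496

y_0 = S_0(0) = a_0 = -5
y_1 = S_1(0) = a_1 = 1
y_2 = S_2(0) = a_2 = -5
y_3 = S_3(0) = a_3 = -1
y_4 = S_4(0) = a_4 = 5
y_5 = S_4(3) = -4
t_q=13/4 is in segment 1 (τ=1/4); S_1(τ)=-13805/18496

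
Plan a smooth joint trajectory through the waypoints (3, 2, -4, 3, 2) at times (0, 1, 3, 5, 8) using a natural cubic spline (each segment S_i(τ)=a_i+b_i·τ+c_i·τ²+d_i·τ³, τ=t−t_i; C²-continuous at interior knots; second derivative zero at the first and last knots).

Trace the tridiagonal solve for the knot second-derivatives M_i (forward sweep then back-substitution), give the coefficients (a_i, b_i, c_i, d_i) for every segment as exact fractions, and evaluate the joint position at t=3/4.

Δ: Δ0=-1, Δ1=-3, Δ2=7/2, Δ3=-1/3
row 1: diag=6, rhs=-12; c'=1/3, d'=-2
row 2: denom=8−2·1/3=22/3; d'=(39−2·-2)/(22/3)=129/22
row 3: denom=10−2·3/11=104/11; d'=(-23−2·129/22)/(104/11)=-191/52
back: M3=-191/52
back: M2=129/22−3/11·-191/52=357/52
back: M1=-2−1/3·357/52=-223/52
M: M0=0, M1=-223/52, M2=357/52, M3=-191/52, M4=0
seg 0: a=3, c=M0/2=0, d=(M1−M0)/(6·1)=-223/312, b=Δ0−h0·(2M0+M1)/6=-89/312
seg 1: a=2, c=M1/2=-223/104, d=(M2−M1)/(6·2)=145/156, b=Δ1−h1·(2M1+M2)/6=-379/156
seg 2: a=-4, c=M2/2=357/104, d=(M3−M2)/(6·2)=-137/156, b=Δ2−h2·(2M2+M3)/6=23/156
seg 3: a=3, c=M3/2=-191/104, d=(M4−M3)/(6·3)=191/936, b=Δ3−h3·(2M3+M4)/6=521/156
t_q=3/4 → seg 0, τ=3/4; S=3+-89/312·τ+0·τ²+-223/312·τ³=16537/6656

  seg 0: a=3 b=-89/312 c=0 d=-223/312
  seg 1: a=2 b=-379/156 c=-223/104 d=145/156
  seg 2: a=-4 b=23/156 c=357/104 d=-137/156
  seg 3: a=3 b=521/156 c=-191/104 d=191/936
S(3/4) = 16537/6656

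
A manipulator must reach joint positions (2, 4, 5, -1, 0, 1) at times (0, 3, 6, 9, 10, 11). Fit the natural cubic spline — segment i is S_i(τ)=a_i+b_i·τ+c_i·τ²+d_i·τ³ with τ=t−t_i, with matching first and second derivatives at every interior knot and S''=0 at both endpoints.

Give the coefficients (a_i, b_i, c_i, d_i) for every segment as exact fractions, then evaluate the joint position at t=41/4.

Δ: Δ0=2/3, Δ1=1/3, Δ2=-2, Δ3=1, Δ4=1
row 1: diag=12, rhs=-2; c'=1/4, d'=-1/6
row 2: denom=12−3·1/4=45/4; d'=(-14−3·-1/6)/(45/4)=-6/5
row 3: denom=8−3·4/15=36/5; d'=(18−3·-6/5)/(36/5)=3
row 4: denom=4−1·5/36=139/36; d'=(0−1·3)/(139/36)=-108/139
back: M4=-108/139
back: M3=3−5/36·-108/139=432/139
back: M2=-6/5−4/15·432/139=-282/139
back: M1=-1/6−1/4·-282/139=142/417
M: M0=0, M1=142/417, M2=-282/139, M3=432/139, M4=-108/139, M5=0
seg 0: a=2, c=M0/2=0, d=(M1−M0)/(6·3)=71/3753, b=Δ0−h0·(2M0+M1)/6=69/139
seg 1: a=4, c=M1/2=71/417, d=(M2−M1)/(6·3)=-494/3753, b=Δ1−h1·(2M1+M2)/6=140/139
seg 2: a=5, c=M2/2=-141/139, d=(M3−M2)/(6·3)=119/417, b=Δ2−h2·(2M2+M3)/6=-212/139
seg 3: a=-1, c=M3/2=216/139, d=(M4−M3)/(6·1)=-90/139, b=Δ3−h3·(2M3+M4)/6=13/139
seg 4: a=0, c=M4/2=-54/139, d=(M5−M4)/(6·1)=18/139, b=Δ4−h4·(2M4+M5)/6=175/139
t_q=41/4 → seg 4, τ=1/4; S=0+175/139·τ+-54/139·τ²+18/139·τ³=1301/4448

  seg 0: a=2 b=69/139 c=0 d=71/3753
  seg 1: a=4 b=140/139 c=71/417 d=-494/3753
  seg 2: a=5 b=-212/139 c=-141/139 d=119/417
  seg 3: a=-1 b=13/139 c=216/139 d=-90/139
  seg 4: a=0 b=175/139 c=-54/139 d=18/139
S(41/4) = 1301/4448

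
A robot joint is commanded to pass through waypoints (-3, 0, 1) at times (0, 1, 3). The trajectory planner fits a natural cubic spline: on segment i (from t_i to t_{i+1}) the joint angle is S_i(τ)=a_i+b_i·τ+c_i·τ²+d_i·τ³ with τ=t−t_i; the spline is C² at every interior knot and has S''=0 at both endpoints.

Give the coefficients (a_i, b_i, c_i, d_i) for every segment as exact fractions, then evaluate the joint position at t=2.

Δ: Δ0=3, Δ1=1/2
row 1: diag=6, rhs=-15; c'=1/3, d'=-5/2
back: M1=-5/2
M: M0=0, M1=-5/2, M2=0
seg 0: a=-3, c=M0/2=0, d=(M1−M0)/(6·1)=-5/12, b=Δ0−h0·(2M0+M1)/6=41/12
seg 1: a=0, c=M1/2=-5/4, d=(M2−M1)/(6·2)=5/24, b=Δ1−h1·(2M1+M2)/6=13/6
t_q=2 → seg 1, τ=1; S=0+13/6·τ+-5/4·τ²+5/24·τ³=9/8

  seg 0: a=-3 b=41/12 c=0 d=-5/12
  seg 1: a=0 b=13/6 c=-5/4 d=5/24
S(2) = 9/8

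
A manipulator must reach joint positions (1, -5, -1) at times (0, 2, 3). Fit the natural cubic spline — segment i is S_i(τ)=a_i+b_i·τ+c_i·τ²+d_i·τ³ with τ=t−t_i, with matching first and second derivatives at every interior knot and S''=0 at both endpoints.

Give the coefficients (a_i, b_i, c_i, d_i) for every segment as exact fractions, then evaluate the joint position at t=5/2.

  seg 0: a=1 b=-16/3 c=0 d=7/12
  seg 1: a=-5 b=5/3 c=7/2 d=-7/6
S(5/2) = -55/16

Δ: Δ0=-3, Δ1=4
row 1: diag=6, rhs=42; c'=1/6, d'=7
back: M1=7
M: M0=0, M1=7, M2=0
seg 0: a=1, c=M0/2=0, d=(M1−M0)/(6·2)=7/12, b=Δ0−h0·(2M0+M1)/6=-16/3
seg 1: a=-5, c=M1/2=7/2, d=(M2−M1)/(6·1)=-7/6, b=Δ1−h1·(2M1+M2)/6=5/3
t_q=5/2 → seg 1, τ=1/2; S=-5+5/3·τ+7/2·τ²+-7/6·τ³=-55/16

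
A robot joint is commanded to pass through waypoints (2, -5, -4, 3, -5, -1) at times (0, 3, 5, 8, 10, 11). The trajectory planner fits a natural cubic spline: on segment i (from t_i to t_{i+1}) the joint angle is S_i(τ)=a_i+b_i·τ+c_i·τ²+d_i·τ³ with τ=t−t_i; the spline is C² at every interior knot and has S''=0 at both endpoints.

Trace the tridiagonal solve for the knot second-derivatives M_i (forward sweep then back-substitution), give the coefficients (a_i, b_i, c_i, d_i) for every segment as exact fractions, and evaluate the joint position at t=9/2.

  seg 0: a=2 b=-13997/4836 c=0 d=2713/43524
  seg 1: a=-5 b=-2929/2418 c=2713/4836 d=475/3224
  seg 2: a=-4 b=3386/1209 c=1747/1209 d=-5806/10881
  seg 3: a=3 b=-3550/1209 c=-1353/403 d=1708/1209
  seg 4: a=-5 b=710/1209 c=2063/403 d=-2063/1209
S(9/2) = -130443/25792

Δ: Δ0=-7/3, Δ1=1/2, Δ2=7/3, Δ3=-4, Δ4=4
row 1: diag=10, rhs=17; c'=1/5, d'=17/10
row 2: denom=10−2·1/5=48/5; d'=(11−2·17/10)/(48/5)=19/24
row 3: denom=10−3·5/16=145/16; d'=(-38−3·19/24)/(145/16)=-646/145
row 4: denom=6−2·32/145=806/145; d'=(48−2·-646/145)/(806/145)=4126/403
back: M4=4126/403
back: M3=-646/145−32/145·4126/403=-2706/403
back: M2=19/24−5/16·-2706/403=3494/1209
back: M1=17/10−1/5·3494/1209=2713/2418
M: M0=0, M1=2713/2418, M2=3494/1209, M3=-2706/403, M4=4126/403, M5=0
seg 0: a=2, c=M0/2=0, d=(M1−M0)/(6·3)=2713/43524, b=Δ0−h0·(2M0+M1)/6=-13997/4836
seg 1: a=-5, c=M1/2=2713/4836, d=(M2−M1)/(6·2)=475/3224, b=Δ1−h1·(2M1+M2)/6=-2929/2418
seg 2: a=-4, c=M2/2=1747/1209, d=(M3−M2)/(6·3)=-5806/10881, b=Δ2−h2·(2M2+M3)/6=3386/1209
seg 3: a=3, c=M3/2=-1353/403, d=(M4−M3)/(6·2)=1708/1209, b=Δ3−h3·(2M3+M4)/6=-3550/1209
seg 4: a=-5, c=M4/2=2063/403, d=(M5−M4)/(6·1)=-2063/1209, b=Δ4−h4·(2M4+M5)/6=710/1209
t_q=9/2 → seg 1, τ=3/2; S=-5+-2929/2418·τ+2713/4836·τ²+475/3224·τ³=-130443/25792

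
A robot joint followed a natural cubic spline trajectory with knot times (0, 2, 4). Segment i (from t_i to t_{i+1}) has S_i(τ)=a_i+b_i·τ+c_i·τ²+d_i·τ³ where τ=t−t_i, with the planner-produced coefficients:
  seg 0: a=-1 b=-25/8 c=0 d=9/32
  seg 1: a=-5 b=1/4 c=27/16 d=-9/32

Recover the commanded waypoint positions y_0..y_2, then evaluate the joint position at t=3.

y_0 = S_0(0) = a_0 = -1
y_1 = S_1(0) = a_1 = -5
y_2 = S_1(2) = 0
t_q=3 is in segment 1 (τ=1); S_1(τ)=-107/32

y_0=-1 y_1=-5 y_2=0
S(3) = -107/32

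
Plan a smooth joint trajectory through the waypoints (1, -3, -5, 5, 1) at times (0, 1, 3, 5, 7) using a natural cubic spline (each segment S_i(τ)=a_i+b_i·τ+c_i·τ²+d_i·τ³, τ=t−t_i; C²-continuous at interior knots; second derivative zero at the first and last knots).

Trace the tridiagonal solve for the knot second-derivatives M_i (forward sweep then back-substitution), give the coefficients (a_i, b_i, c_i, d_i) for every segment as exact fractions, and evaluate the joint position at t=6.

Δ: Δ0=-4, Δ1=-1, Δ2=5, Δ3=-2
row 1: diag=6, rhs=18; c'=1/3, d'=3
row 2: denom=8−2·1/3=22/3; d'=(36−2·3)/(22/3)=45/11
row 3: denom=8−2·3/11=82/11; d'=(-42−2·45/11)/(82/11)=-276/41
back: M3=-276/41
back: M2=45/11−3/11·-276/41=243/41
back: M1=3−1/3·243/41=42/41
M: M0=0, M1=42/41, M2=243/41, M3=-276/41, M4=0
seg 0: a=1, c=M0/2=0, d=(M1−M0)/(6·1)=7/41, b=Δ0−h0·(2M0+M1)/6=-171/41
seg 1: a=-3, c=M1/2=21/41, d=(M2−M1)/(6·2)=67/164, b=Δ1−h1·(2M1+M2)/6=-150/41
seg 2: a=-5, c=M2/2=243/82, d=(M3−M2)/(6·2)=-173/164, b=Δ2−h2·(2M2+M3)/6=135/41
seg 3: a=5, c=M3/2=-138/41, d=(M4−M3)/(6·2)=23/41, b=Δ3−h3·(2M3+M4)/6=102/41
t_q=6 → seg 3, τ=1; S=5+102/41·τ+-138/41·τ²+23/41·τ³=192/41

  seg 0: a=1 b=-171/41 c=0 d=7/41
  seg 1: a=-3 b=-150/41 c=21/41 d=67/164
  seg 2: a=-5 b=135/41 c=243/82 d=-173/164
  seg 3: a=5 b=102/41 c=-138/41 d=23/41
S(6) = 192/41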